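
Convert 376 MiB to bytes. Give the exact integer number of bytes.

394,264,576 bytes

376 × 1,048,576 = 394,264,576 bytes  (1 MiB = 2^20 bytes)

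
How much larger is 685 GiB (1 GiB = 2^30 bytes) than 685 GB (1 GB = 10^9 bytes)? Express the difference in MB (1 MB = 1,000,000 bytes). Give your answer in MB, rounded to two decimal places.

50,513.15 MB

685 GiB = 685 × 1,073,741,824 = 735,513,149,440 bytes
685 GB = 685 × 1,000,000,000 = 685,000,000,000 bytes
difference = 50,513,149,440 bytes
50,513,149,440 / 1,000,000 = 50,513.15 MB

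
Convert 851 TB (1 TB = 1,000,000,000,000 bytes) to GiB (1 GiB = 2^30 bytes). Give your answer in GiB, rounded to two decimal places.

851 TB × 1,000,000,000,000 bytes/TB = 851,000,000,000,000 bytes
1 GiB = 2^30 bytes = 1,073,741,824 bytes
851,000,000,000,000 / 1,073,741,824 = 792,555.51 GiB

792,555.51 GiB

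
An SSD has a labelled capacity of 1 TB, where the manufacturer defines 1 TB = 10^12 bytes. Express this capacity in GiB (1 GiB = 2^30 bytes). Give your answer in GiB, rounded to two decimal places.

1 TB × 1,000,000,000,000 bytes/TB = 1,000,000,000,000 bytes
1 GiB = 2^30 bytes = 1,073,741,824 bytes
1,000,000,000,000 / 1,073,741,824 = 931.32 GiB

931.32 GiB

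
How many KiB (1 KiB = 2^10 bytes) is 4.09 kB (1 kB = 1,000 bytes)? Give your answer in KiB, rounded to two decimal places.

4.09 kB = 4.09 × 10^3 bytes = 4,090 bytes
1 KiB = 1,024 bytes
4,090 / 1,024 = 3.99 KiB

3.99 KiB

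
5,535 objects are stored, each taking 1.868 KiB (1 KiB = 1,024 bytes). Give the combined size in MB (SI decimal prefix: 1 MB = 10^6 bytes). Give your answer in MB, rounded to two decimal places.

Total = 5,535 × 1.868 KiB = 10339.38 KiB
= 10339.38 × 1,024 bytes = 10,587,525.12 bytes
1 MB = 1,000,000 bytes
10,587,525.12 / 1,000,000 = 10.59 MB

10.59 MB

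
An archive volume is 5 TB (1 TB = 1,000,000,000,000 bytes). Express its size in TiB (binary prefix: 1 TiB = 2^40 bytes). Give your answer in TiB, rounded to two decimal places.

5 TB = 5 × 10^12 bytes = 5,000,000,000,000 bytes
1 TiB = 1,099,511,627,776 bytes
5,000,000,000,000 / 1,099,511,627,776 = 4.55 TiB

4.55 TiB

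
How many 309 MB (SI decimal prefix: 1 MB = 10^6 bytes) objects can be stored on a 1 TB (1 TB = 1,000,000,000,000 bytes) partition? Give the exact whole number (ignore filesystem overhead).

3,236

Capacity: 1 TB = 1,000,000,000,000 bytes
Per item: 309 MB = 309,000,000 bytes
⌊1,000,000,000,000 / 309,000,000⌋ = 3,236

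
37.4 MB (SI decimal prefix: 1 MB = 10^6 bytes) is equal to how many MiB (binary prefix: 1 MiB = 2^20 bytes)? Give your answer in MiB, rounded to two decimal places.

35.67 MiB

37.4 MB × 1,000,000 bytes/MB = 37,400,000 bytes
1 MiB = 1,048,576 bytes
37,400,000 / 1,048,576 = 35.67 MiB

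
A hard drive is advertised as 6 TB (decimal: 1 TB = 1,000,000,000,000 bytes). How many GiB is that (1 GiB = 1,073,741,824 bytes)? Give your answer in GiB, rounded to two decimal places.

5,587.94 GiB

6 TB = 6 × 10^12 bytes = 6,000,000,000,000 bytes
1 GiB = 1,073,741,824 bytes
6,000,000,000,000 / 1,073,741,824 = 5,587.94 GiB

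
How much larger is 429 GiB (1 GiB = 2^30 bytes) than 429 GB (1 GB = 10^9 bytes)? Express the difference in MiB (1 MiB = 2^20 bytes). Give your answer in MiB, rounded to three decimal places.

429 GiB = 429 × 1,073,741,824 = 460,635,242,496 bytes
429 GB = 429 × 1,000,000,000 = 429,000,000,000 bytes
difference = 31,635,242,496 bytes
31,635,242,496 / 1,048,576 = 30,169.718 MiB

30,169.718 MiB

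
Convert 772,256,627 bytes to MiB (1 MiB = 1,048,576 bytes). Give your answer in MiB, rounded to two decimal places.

736.48 MiB

772,256,627 bytes given.
1 MiB = 2^20 bytes = 1,048,576 bytes
772,256,627 / 1,048,576 = 736.48 MiB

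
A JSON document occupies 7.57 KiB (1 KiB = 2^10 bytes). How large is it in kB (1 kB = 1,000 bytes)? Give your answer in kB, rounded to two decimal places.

7.75 kB

7.57 KiB × 1,024 bytes/KiB = 7,751.68 bytes
1 kB = 1,000 bytes
7,751.68 / 1,000 = 7.75 kB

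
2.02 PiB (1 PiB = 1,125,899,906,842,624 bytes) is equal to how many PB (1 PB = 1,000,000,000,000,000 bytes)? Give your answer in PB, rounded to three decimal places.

2.274 PB

2.02 PiB × 1,125,899,906,842,624 bytes/PiB = 2,274,317,811,822,100.48 bytes
1 PB = 1,000,000,000,000,000 bytes
2,274,317,811,822,100.48 / 1,000,000,000,000,000 = 2.274 PB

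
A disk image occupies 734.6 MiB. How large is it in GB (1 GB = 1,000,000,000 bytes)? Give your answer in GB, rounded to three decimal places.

0.770 GB

734.6 MiB × 1,048,576 bytes/MiB = 770,283,929.6 bytes
1 GB = 10^9 bytes = 1,000,000,000 bytes
770,283,929.6 / 1,000,000,000 = 0.770 GB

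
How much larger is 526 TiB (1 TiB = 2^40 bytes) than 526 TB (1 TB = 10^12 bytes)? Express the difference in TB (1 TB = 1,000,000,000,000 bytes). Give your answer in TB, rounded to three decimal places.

526 TiB = 526 × 1,099,511,627,776 = 578,343,116,210,176 bytes
526 TB = 526 × 1,000,000,000,000 = 526,000,000,000,000 bytes
difference = 52,343,116,210,176 bytes
52,343,116,210,176 / 1,000,000,000,000 = 52.343 TB

52.343 TB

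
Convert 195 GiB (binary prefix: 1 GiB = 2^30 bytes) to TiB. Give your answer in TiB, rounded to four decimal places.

195 GiB = 195 × 2^30 bytes = 209,379,655,680 bytes
1 TiB = 2^40 bytes = 1,099,511,627,776 bytes
209,379,655,680 / 1,099,511,627,776 = 0.1904 TiB

0.1904 TiB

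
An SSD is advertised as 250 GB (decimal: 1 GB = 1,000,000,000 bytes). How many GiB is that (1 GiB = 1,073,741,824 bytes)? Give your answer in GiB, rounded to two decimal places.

250 GB = 250 × 10^9 bytes = 250,000,000,000 bytes
1 GiB = 1,073,741,824 bytes
250,000,000,000 / 1,073,741,824 = 232.83 GiB

232.83 GiB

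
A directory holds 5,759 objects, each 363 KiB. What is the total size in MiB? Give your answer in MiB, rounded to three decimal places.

Total = 5,759 × 363 KiB = 2,090,517 KiB
= 2,090,517 × 1,024 bytes = 2,140,689,408 bytes
1 MiB = 1,048,576 bytes
2,140,689,408 / 1,048,576 = 2,041.521 MiB

2,041.521 MiB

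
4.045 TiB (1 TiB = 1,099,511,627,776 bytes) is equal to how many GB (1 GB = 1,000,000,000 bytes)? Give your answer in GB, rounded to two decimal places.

4,447.52 GB

4.045 TiB = 4.045 × 2^40 bytes = 4,447,524,534,353.92 bytes
1 GB = 10^9 bytes = 1,000,000,000 bytes
4,447,524,534,353.92 / 1,000,000,000 = 4,447.52 GB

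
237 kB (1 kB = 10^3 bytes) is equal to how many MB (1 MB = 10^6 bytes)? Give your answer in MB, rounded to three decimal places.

0.237 MB

237 kB = 237 × 10^3 bytes = 237,000 bytes
1 MB = 1,000,000 bytes
237,000 / 1,000,000 = 0.237 MB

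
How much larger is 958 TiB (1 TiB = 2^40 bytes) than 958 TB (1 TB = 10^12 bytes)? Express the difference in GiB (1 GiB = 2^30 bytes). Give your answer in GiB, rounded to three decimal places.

88,784.974 GiB

958 TiB = 958 × 1,099,511,627,776 = 1,053,332,139,409,408 bytes
958 TB = 958 × 1,000,000,000,000 = 958,000,000,000,000 bytes
difference = 95,332,139,409,408 bytes
95,332,139,409,408 / 1,073,741,824 = 88,784.974 GiB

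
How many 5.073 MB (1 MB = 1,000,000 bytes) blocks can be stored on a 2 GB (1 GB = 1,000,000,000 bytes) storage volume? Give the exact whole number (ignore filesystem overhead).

Capacity: 2 GB = 2,000,000,000 bytes
Per item: 5.073 MB = 5,073,000 bytes
⌊2,000,000,000 / 5,073,000⌋ = 394

394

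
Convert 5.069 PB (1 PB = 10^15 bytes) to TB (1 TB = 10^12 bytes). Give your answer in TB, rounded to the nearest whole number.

5,069 TB

5.069 PB × 1,000,000,000,000,000 bytes/PB = 5,069,000,000,000,000 bytes
1 TB = 10^12 bytes = 1,000,000,000,000 bytes
5,069,000,000,000,000 / 1,000,000,000,000 = 5,069 TB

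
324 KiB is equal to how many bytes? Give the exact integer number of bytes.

324 × 1,024 = 331,776 bytes  (1 KiB = 2^10 bytes)

331,776 bytes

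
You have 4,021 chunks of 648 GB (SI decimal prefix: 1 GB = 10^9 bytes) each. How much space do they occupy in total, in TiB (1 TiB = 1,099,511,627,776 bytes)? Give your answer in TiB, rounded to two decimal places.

2,369.79 TiB

Total = 4,021 × 648 GB = 2,605,608 GB
= 2,605,608 × 1,000,000,000 bytes = 2,605,608,000,000,000 bytes
1 TiB = 1,099,511,627,776 bytes
2,605,608,000,000,000 / 1,099,511,627,776 = 2,369.79 TiB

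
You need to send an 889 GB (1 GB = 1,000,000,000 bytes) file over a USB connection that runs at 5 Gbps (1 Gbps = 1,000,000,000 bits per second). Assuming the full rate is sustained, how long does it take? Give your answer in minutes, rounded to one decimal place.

23.7 minutes

889 GB = 889,000,000,000 bytes = 7,112,000,000,000 bits
5 Gbps = 5,000,000,000 bits/s
time = 7,112,000,000,000 / 5,000,000,000 = 1,422.40 s
1,422.40 s / 60 = 23.7 minutes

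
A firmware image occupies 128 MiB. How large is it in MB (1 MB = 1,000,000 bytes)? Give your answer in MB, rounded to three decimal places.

134.218 MB

128 MiB = 128 × 2^20 bytes = 134,217,728 bytes
1 MB = 1,000,000 bytes
134,217,728 / 1,000,000 = 134.218 MB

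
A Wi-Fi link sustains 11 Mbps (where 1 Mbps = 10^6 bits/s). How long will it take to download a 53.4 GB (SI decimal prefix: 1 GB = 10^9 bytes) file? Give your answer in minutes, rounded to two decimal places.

647.27 minutes

53.4 GB = 53,400,000,000 bytes = 427,200,000,000 bits
11 Mbps = 11,000,000 bits/s
time = 427,200,000,000 / 11,000,000 = 38,836.364 s
38,836.364 s / 60 = 647.27 minutes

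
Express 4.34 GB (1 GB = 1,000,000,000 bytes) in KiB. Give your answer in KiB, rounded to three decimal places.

4,238,281.250 KiB

4.34 GB × 1,000,000,000 bytes/GB = 4,340,000,000 bytes
1 KiB = 2^10 bytes = 1,024 bytes
4,340,000,000 / 1,024 = 4,238,281.250 KiB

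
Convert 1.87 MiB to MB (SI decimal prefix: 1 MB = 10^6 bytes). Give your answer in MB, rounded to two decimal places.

1.87 MiB × 1,048,576 bytes/MiB = 1,960,837.12 bytes
1 MB = 10^6 bytes = 1,000,000 bytes
1,960,837.12 / 1,000,000 = 1.96 MB

1.96 MB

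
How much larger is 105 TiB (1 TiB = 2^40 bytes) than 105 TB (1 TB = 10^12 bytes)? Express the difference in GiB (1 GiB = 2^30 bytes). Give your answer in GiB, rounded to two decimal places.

9,731.13 GiB

105 TiB = 105 × 1,099,511,627,776 = 115,448,720,916,480 bytes
105 TB = 105 × 1,000,000,000,000 = 105,000,000,000,000 bytes
difference = 10,448,720,916,480 bytes
10,448,720,916,480 / 1,073,741,824 = 9,731.13 GiB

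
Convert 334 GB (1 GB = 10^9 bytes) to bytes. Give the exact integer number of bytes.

334,000,000,000 bytes

334 × 1,000,000,000 = 334,000,000,000 bytes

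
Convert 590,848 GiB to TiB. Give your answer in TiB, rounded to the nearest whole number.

590,848 GiB = 590,848 × 2^30 bytes = 634,418,209,226,752 bytes
1 TiB = 1,099,511,627,776 bytes
634,418,209,226,752 / 1,099,511,627,776 = 577 TiB

577 TiB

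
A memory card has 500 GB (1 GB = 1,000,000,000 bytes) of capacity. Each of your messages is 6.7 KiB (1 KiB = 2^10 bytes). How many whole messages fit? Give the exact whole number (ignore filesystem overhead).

72,877,798

Capacity: 500 GB = 500,000,000,000 bytes
Per item: 6.7 KiB = 6,860.8 bytes
⌊500,000,000,000 / 6,860.8⌋ = 72,877,798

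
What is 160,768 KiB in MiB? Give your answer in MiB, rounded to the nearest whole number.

157 MiB

160,768 KiB = 160,768 × 2^10 bytes = 164,626,432 bytes
1 MiB = 1,048,576 bytes
164,626,432 / 1,048,576 = 157 MiB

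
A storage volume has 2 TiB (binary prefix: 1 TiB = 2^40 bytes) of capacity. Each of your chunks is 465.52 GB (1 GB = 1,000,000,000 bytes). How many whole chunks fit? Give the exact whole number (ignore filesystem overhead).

Capacity: 2 TiB = 2,199,023,255,552 bytes
Per item: 465.52 GB = 465,520,000,000 bytes
⌊2,199,023,255,552 / 465,520,000,000⌋ = 4

4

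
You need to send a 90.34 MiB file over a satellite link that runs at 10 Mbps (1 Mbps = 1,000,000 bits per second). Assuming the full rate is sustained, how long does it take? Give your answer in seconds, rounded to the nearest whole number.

76 seconds

90.34 MiB = 94,728,355.84 bytes = 757,826,846.72 bits
10 Mbps = 10,000,000 bits/s
time = 757,826,846.72 / 10,000,000 = 76 s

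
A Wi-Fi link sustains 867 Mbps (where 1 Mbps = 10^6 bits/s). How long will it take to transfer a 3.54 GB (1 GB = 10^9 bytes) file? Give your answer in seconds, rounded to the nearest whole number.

33 seconds

3.54 GB = 3,540,000,000 bytes = 28,320,000,000 bits
867 Mbps = 867,000,000 bits/s
time = 28,320,000,000 / 867,000,000 = 33 s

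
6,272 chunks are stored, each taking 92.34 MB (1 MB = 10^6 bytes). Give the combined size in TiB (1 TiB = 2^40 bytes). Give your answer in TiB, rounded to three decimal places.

Total = 6,272 × 92.34 MB = 579156.48 MB
= 579156.48 × 1,000,000 bytes = 579,156,480,000 bytes
1 TiB = 1,099,511,627,776 bytes
579,156,480,000 / 1,099,511,627,776 = 0.527 TiB

0.527 TiB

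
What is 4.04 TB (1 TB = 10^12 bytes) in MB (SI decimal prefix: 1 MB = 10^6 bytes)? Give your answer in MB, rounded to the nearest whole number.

4,040,000 MB

4.04 TB = 4.04 × 10^12 bytes = 4,040,000,000,000 bytes
1 MB = 10^6 bytes = 1,000,000 bytes
4,040,000,000,000 / 1,000,000 = 4,040,000 MB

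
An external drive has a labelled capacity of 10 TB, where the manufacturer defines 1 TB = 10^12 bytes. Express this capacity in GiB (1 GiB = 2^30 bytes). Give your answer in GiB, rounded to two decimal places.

10 TB × 1,000,000,000,000 bytes/TB = 10,000,000,000,000 bytes
1 GiB = 1,073,741,824 bytes
10,000,000,000,000 / 1,073,741,824 = 9,313.23 GiB

9,313.23 GiB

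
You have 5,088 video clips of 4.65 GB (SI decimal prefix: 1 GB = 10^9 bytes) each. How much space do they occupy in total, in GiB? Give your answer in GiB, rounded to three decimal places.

Total = 5,088 × 4.65 GB = 23659.2 GB
= 23659.2 × 1,000,000,000 bytes = 23,659,200,000,000 bytes
1 GiB = 1,073,741,824 bytes
23,659,200,000,000 / 1,073,741,824 = 22,034.347 GiB

22,034.347 GiB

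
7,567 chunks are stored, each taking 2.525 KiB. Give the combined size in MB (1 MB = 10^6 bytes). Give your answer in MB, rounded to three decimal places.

Total = 7,567 × 2.525 KiB = 19106.675 KiB
= 19106.675 × 1,024 bytes = 19,565,235.2 bytes
1 MB = 1,000,000 bytes
19,565,235.2 / 1,000,000 = 19.565 MB

19.565 MB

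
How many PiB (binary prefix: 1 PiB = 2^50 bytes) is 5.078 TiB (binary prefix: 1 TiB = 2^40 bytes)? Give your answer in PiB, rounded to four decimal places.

0.0050 PiB

5.078 TiB × 1,099,511,627,776 bytes/TiB = 5,583,320,045,846.528 bytes
1 PiB = 1,125,899,906,842,624 bytes
5,583,320,045,846.528 / 1,125,899,906,842,624 = 0.0050 PiB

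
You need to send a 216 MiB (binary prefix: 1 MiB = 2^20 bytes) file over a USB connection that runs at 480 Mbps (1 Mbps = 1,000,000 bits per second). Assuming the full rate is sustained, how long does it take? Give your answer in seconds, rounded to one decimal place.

216 MiB = 226,492,416 bytes = 1,811,939,328 bits
480 Mbps = 480,000,000 bits/s
time = 1,811,939,328 / 480,000,000 = 3.8 s

3.8 seconds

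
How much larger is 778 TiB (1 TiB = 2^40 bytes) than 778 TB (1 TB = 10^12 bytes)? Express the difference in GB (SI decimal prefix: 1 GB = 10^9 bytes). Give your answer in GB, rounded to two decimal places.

778 TiB = 778 × 1,099,511,627,776 = 855,420,046,409,728 bytes
778 TB = 778 × 1,000,000,000,000 = 778,000,000,000,000 bytes
difference = 77,420,046,409,728 bytes
77,420,046,409,728 / 1,000,000,000 = 77,420.05 GB

77,420.05 GB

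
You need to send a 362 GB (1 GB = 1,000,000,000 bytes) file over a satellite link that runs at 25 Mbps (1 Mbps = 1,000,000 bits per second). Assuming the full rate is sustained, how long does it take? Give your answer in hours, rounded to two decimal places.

32.18 hours

362 GB = 362,000,000,000 bytes = 2,896,000,000,000 bits
25 Mbps = 25,000,000 bits/s
time = 2,896,000,000,000 / 25,000,000 = 115,840.0000 s
115,840.0000 s / 3600 = 32.18 hours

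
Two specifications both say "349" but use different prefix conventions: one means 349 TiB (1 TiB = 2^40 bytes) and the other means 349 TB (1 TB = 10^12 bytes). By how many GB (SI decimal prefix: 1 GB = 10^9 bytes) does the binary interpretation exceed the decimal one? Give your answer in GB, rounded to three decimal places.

349 TiB = 349 × 1,099,511,627,776 = 383,729,558,093,824 bytes
349 TB = 349 × 1,000,000,000,000 = 349,000,000,000,000 bytes
difference = 34,729,558,093,824 bytes
34,729,558,093,824 / 1,000,000,000 = 34,729.558 GB

34,729.558 GB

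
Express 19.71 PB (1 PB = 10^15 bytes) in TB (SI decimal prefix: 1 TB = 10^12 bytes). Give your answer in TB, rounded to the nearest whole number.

19,710 TB

19.71 PB = 19.71 × 10^15 bytes = 19,710,000,000,000,000 bytes
1 TB = 1,000,000,000,000 bytes
19,710,000,000,000,000 / 1,000,000,000,000 = 19,710 TB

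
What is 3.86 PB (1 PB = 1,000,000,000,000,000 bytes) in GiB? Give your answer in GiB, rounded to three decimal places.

3.86 PB × 1,000,000,000,000,000 bytes/PB = 3,860,000,000,000,000 bytes
1 GiB = 2^30 bytes = 1,073,741,824 bytes
3,860,000,000,000,000 / 1,073,741,824 = 3,594,905.138 GiB

3,594,905.138 GiB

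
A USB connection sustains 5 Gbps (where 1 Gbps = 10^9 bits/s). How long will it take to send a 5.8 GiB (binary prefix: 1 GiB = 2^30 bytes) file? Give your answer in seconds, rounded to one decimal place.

10.0 seconds

5.8 GiB = 6,227,702,579.2 bytes = 49,821,620,633.6 bits
5 Gbps = 5,000,000,000 bits/s
time = 49,821,620,633.6 / 5,000,000,000 = 10.0 s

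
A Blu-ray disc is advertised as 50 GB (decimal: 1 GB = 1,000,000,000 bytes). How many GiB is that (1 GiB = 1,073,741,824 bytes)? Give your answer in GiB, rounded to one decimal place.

50 GB × 1,000,000,000 bytes/GB = 50,000,000,000 bytes
1 GiB = 1,073,741,824 bytes
50,000,000,000 / 1,073,741,824 = 46.6 GiB

46.6 GiB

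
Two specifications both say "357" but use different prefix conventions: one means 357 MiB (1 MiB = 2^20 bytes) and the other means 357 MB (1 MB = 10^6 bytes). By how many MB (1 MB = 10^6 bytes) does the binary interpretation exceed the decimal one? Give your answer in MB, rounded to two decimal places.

17.34 MB

357 MiB = 357 × 1,048,576 = 374,341,632 bytes
357 MB = 357 × 1,000,000 = 357,000,000 bytes
difference = 17,341,632 bytes
17,341,632 / 1,000,000 = 17.34 MB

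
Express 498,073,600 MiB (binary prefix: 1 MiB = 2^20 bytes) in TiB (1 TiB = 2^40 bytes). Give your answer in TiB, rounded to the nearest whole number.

498,073,600 MiB = 498,073,600 × 2^20 bytes = 522,268,023,193,600 bytes
1 TiB = 1,099,511,627,776 bytes
522,268,023,193,600 / 1,099,511,627,776 = 475 TiB

475 TiB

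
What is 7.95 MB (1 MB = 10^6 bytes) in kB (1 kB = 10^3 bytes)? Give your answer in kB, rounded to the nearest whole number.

7.95 MB × 1,000,000 bytes/MB = 7,950,000 bytes
1 kB = 10^3 bytes = 1,000 bytes
7,950,000 / 1,000 = 7,950 kB

7,950 kB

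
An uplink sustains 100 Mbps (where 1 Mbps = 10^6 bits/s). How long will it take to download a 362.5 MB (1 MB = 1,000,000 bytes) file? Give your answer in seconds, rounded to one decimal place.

29.0 seconds

362.5 MB = 362,500,000 bytes = 2,900,000,000 bits
100 Mbps = 100,000,000 bits/s
time = 2,900,000,000 / 100,000,000 = 29.0 s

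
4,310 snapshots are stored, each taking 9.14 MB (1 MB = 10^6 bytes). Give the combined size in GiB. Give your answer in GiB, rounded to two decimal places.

Total = 4,310 × 9.14 MB = 39393.4 MB
= 39393.4 × 1,000,000 bytes = 39,393,400,000 bytes
1 GiB = 1,073,741,824 bytes
39,393,400,000 / 1,073,741,824 = 36.69 GiB

36.69 GiB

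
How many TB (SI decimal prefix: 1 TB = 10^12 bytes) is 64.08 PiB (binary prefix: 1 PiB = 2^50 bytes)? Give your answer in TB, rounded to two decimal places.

64.08 PiB × 1,125,899,906,842,624 bytes/PiB = 72,147,666,030,475,345.92 bytes
1 TB = 10^12 bytes = 1,000,000,000,000 bytes
72,147,666,030,475,345.92 / 1,000,000,000,000 = 72,147.67 TB

72,147.67 TB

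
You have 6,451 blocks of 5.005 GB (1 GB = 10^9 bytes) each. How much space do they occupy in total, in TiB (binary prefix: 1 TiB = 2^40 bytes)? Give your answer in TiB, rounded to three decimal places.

Total = 6,451 × 5.005 GB = 32287.255 GB
= 32287.255 × 1,000,000,000 bytes = 32,287,255,000,000 bytes
1 TiB = 1,099,511,627,776 bytes
32,287,255,000,000 / 1,099,511,627,776 = 29.365 TiB

29.365 TiB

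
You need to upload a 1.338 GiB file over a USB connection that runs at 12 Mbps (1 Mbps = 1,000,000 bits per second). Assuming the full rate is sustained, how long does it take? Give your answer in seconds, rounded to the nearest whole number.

1.338 GiB = 1,436,666,560.512 bytes = 11,493,332,484.096 bits
12 Mbps = 12,000,000 bits/s
time = 11,493,332,484.096 / 12,000,000 = 958 s

958 seconds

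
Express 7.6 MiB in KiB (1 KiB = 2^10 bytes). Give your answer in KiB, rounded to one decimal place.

7.6 MiB = 7.6 × 2^20 bytes = 7,969,177.6 bytes
1 KiB = 1,024 bytes
7,969,177.6 / 1,024 = 7,782.4 KiB

7,782.4 KiB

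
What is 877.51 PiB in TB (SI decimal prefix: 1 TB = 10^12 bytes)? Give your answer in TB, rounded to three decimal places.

877.51 PiB = 877.51 × 2^50 bytes = 987,988,427,253,470,986.24 bytes
1 TB = 1,000,000,000,000 bytes
987,988,427,253,470,986.24 / 1,000,000,000,000 = 987,988.427 TB

987,988.427 TB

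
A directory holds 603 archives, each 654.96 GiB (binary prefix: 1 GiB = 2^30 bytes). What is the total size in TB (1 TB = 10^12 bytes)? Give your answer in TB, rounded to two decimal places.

424.06 TB

Total = 603 × 654.96 GiB = 394940.88 GiB
= 394940.88 × 1,073,741,824 bytes = 424,064,540,863,365.12 bytes
1 TB = 1,000,000,000,000 bytes
424,064,540,863,365.12 / 1,000,000,000,000 = 424.06 TB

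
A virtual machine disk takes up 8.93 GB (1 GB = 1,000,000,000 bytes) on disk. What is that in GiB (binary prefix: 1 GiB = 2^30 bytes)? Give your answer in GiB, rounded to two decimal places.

8.32 GiB

8.93 GB = 8.93 × 10^9 bytes = 8,930,000,000 bytes
1 GiB = 1,073,741,824 bytes
8,930,000,000 / 1,073,741,824 = 8.32 GiB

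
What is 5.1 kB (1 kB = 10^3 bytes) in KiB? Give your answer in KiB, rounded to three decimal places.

4.980 KiB

5.1 kB × 1,000 bytes/kB = 5,100 bytes
1 KiB = 1,024 bytes
5,100 / 1,024 = 4.980 KiB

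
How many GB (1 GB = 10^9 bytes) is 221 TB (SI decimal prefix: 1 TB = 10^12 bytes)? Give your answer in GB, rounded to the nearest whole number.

221,000 GB

221 TB = 221 × 10^12 bytes = 221,000,000,000,000 bytes
1 GB = 10^9 bytes = 1,000,000,000 bytes
221,000,000,000,000 / 1,000,000,000 = 221,000 GB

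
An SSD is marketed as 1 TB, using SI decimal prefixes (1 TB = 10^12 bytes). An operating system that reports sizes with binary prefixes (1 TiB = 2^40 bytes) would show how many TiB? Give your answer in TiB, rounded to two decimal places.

1 TB = 1 × 10^12 bytes = 1,000,000,000,000 bytes
1 TiB = 2^40 bytes = 1,099,511,627,776 bytes
1,000,000,000,000 / 1,099,511,627,776 = 0.91 TiB

0.91 TiB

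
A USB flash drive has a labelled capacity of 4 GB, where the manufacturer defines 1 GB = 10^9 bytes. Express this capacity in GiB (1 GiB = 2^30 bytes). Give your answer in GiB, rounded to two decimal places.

4 GB = 4 × 10^9 bytes = 4,000,000,000 bytes
1 GiB = 1,073,741,824 bytes
4,000,000,000 / 1,073,741,824 = 3.73 GiB

3.73 GiB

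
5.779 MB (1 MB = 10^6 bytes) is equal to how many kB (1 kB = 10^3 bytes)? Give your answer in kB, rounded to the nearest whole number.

5.779 MB = 5.779 × 10^6 bytes = 5,779,000 bytes
1 kB = 1,000 bytes
5,779,000 / 1,000 = 5,779 kB

5,779 kB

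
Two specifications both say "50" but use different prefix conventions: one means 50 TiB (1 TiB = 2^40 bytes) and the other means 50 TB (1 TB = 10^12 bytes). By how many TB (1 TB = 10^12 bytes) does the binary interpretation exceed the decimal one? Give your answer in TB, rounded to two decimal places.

50 TiB = 50 × 1,099,511,627,776 = 54,975,581,388,800 bytes
50 TB = 50 × 1,000,000,000,000 = 50,000,000,000,000 bytes
difference = 4,975,581,388,800 bytes
4,975,581,388,800 / 1,000,000,000,000 = 4.98 TB

4.98 TB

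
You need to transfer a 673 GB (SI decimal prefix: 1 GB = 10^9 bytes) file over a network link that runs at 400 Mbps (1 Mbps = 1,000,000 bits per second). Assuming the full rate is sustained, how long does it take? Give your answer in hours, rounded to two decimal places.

3.74 hours

673 GB = 673,000,000,000 bytes = 5,384,000,000,000 bits
400 Mbps = 400,000,000 bits/s
time = 5,384,000,000,000 / 400,000,000 = 13,460.0000 s
13,460.0000 s / 3600 = 3.74 hours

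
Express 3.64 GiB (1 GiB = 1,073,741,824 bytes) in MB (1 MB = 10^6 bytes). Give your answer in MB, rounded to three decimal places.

3.64 GiB = 3.64 × 2^30 bytes = 3,908,420,239.36 bytes
1 MB = 1,000,000 bytes
3,908,420,239.36 / 1,000,000 = 3,908.420 MB

3,908.420 MB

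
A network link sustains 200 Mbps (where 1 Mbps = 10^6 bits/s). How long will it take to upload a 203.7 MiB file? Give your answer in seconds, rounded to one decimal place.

203.7 MiB = 213,594,931.2 bytes = 1,708,759,449.6 bits
200 Mbps = 200,000,000 bits/s
time = 1,708,759,449.6 / 200,000,000 = 8.5 s

8.5 seconds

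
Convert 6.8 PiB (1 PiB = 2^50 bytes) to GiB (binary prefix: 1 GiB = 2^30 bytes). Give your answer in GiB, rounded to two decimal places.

6.8 PiB = 6.8 × 2^50 bytes = 7,656,119,366,529,843.2 bytes
1 GiB = 1,073,741,824 bytes
7,656,119,366,529,843.2 / 1,073,741,824 = 7,130,316.80 GiB

7,130,316.80 GiB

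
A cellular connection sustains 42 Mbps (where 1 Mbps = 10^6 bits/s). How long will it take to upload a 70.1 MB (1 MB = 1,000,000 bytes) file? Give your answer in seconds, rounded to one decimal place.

13.4 seconds

70.1 MB = 70,100,000 bytes = 560,800,000 bits
42 Mbps = 42,000,000 bits/s
time = 560,800,000 / 42,000,000 = 13.4 s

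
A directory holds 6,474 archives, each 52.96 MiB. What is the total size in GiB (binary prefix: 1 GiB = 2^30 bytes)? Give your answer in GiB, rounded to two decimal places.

334.83 GiB

Total = 6,474 × 52.96 MiB = 342863.04 MiB
= 342863.04 × 1,048,576 bytes = 359,517,955,031.04 bytes
1 GiB = 1,073,741,824 bytes
359,517,955,031.04 / 1,073,741,824 = 334.83 GiB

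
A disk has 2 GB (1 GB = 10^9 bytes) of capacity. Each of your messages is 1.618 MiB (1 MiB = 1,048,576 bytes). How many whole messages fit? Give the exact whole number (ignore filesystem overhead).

Capacity: 2 GB = 2,000,000,000 bytes
Per item: 1.618 MiB = 1,696,595.968 bytes
⌊2,000,000,000 / 1,696,595.968⌋ = 1,178

1,178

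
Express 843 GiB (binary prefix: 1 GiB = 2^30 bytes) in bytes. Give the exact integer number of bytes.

843 × 1,073,741,824 = 905,164,357,632 bytes

905,164,357,632 bytes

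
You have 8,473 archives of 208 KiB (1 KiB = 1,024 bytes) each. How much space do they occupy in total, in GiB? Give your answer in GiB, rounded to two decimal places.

1.68 GiB

Total = 8,473 × 208 KiB = 1,762,384 KiB
= 1,762,384 × 1,024 bytes = 1,804,681,216 bytes
1 GiB = 1,073,741,824 bytes
1,804,681,216 / 1,073,741,824 = 1.68 GiB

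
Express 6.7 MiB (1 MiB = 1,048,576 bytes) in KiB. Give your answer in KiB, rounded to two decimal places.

6,860.80 KiB

6.7 MiB × 1,048,576 bytes/MiB = 7,025,459.2 bytes
1 KiB = 2^10 bytes = 1,024 bytes
7,025,459.2 / 1,024 = 6,860.80 KiB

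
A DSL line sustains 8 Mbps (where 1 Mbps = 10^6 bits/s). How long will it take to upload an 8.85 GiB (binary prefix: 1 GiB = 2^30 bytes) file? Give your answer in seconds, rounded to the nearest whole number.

8.85 GiB = 9,502,615,142.4 bytes = 76,020,921,139.2 bits
8 Mbps = 8,000,000 bits/s
time = 76,020,921,139.2 / 8,000,000 = 9,503 s

9,503 seconds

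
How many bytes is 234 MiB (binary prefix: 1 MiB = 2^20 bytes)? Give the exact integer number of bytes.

245,366,784 bytes

234 × 1,048,576 = 245,366,784 bytes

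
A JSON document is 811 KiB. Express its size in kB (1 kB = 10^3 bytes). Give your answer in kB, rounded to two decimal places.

811 KiB = 811 × 2^10 bytes = 830,464 bytes
1 kB = 1,000 bytes
830,464 / 1,000 = 830.46 kB

830.46 kB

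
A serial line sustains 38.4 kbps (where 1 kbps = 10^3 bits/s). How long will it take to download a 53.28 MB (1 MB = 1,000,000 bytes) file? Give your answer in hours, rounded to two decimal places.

3.08 hours

53.28 MB = 53,280,000 bytes = 426,240,000 bits
38.4 kbps = 38,400 bits/s
time = 426,240,000 / 38,400 = 11,100.0000 s
11,100.0000 s / 3600 = 3.08 hours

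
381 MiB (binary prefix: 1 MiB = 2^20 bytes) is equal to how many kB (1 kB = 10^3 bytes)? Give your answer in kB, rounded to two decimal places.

381 MiB = 381 × 2^20 bytes = 399,507,456 bytes
1 kB = 10^3 bytes = 1,000 bytes
399,507,456 / 1,000 = 399,507.46 kB

399,507.46 kB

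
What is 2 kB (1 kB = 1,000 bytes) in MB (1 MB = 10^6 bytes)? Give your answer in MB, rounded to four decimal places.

0.0020 MB

2 kB = 2 × 10^3 bytes = 2,000 bytes
1 MB = 10^6 bytes = 1,000,000 bytes
2,000 / 1,000,000 = 0.0020 MB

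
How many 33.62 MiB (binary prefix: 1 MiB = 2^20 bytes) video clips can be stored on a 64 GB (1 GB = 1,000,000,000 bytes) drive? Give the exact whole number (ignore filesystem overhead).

Capacity: 64 GB = 64,000,000,000 bytes
Per item: 33.62 MiB = 35,253,125.12 bytes
⌊64,000,000,000 / 35,253,125.12⌋ = 1,815

1,815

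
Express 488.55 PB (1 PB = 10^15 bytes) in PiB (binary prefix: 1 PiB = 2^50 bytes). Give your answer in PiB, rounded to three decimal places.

488.55 PB × 1,000,000,000,000,000 bytes/PB = 488,550,000,000,000,000 bytes
1 PiB = 2^50 bytes = 1,125,899,906,842,624 bytes
488,550,000,000,000,000 / 1,125,899,906,842,624 = 433.920 PiB

433.920 PiB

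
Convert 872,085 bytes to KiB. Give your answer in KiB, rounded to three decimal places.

872,085 bytes given.
1 KiB = 2^10 bytes = 1,024 bytes
872,085 / 1,024 = 851.646 KiB

851.646 KiB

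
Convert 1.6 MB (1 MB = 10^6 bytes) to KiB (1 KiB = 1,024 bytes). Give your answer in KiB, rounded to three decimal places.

1,562.500 KiB

1.6 MB = 1.6 × 10^6 bytes = 1,600,000 bytes
1 KiB = 2^10 bytes = 1,024 bytes
1,600,000 / 1,024 = 1,562.500 KiB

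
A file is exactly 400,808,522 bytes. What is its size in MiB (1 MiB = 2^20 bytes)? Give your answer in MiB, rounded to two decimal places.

382.24 MiB

400,808,522 bytes given.
1 MiB = 1,048,576 bytes
400,808,522 / 1,048,576 = 382.24 MiB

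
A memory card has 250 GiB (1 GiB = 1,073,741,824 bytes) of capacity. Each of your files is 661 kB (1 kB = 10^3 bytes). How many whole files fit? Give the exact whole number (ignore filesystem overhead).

Capacity: 250 GiB = 268,435,456,000 bytes
Per item: 661 kB = 661,000 bytes
⌊268,435,456,000 / 661,000⌋ = 406,105

406,105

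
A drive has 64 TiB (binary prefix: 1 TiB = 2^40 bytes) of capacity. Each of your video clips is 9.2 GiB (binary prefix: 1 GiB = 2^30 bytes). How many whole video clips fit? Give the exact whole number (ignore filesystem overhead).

7,123

Capacity: 64 TiB = 70,368,744,177,664 bytes
Per item: 9.2 GiB = 9,878,424,780.8 bytes
⌊70,368,744,177,664 / 9,878,424,780.8⌋ = 7,123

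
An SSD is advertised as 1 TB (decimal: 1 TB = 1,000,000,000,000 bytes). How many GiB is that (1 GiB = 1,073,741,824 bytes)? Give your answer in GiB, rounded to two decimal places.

931.32 GiB

1 TB = 1 × 10^12 bytes = 1,000,000,000,000 bytes
1 GiB = 2^30 bytes = 1,073,741,824 bytes
1,000,000,000,000 / 1,073,741,824 = 931.32 GiB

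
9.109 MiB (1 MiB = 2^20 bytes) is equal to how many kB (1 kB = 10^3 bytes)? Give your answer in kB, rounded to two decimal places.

9.109 MiB × 1,048,576 bytes/MiB = 9,551,478.784 bytes
1 kB = 10^3 bytes = 1,000 bytes
9,551,478.784 / 1,000 = 9,551.48 kB

9,551.48 kB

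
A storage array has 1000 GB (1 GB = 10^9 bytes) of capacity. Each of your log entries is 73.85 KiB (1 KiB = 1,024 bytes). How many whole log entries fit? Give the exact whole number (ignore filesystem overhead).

Capacity: 1000 GB = 1,000,000,000,000 bytes
Per item: 73.85 KiB = 75,622.4 bytes
⌊1,000,000,000,000 / 75,622.4⌋ = 13,223,595

13,223,595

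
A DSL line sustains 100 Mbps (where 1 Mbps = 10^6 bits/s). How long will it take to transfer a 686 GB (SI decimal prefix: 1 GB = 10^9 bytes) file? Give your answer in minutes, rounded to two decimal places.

686 GB = 686,000,000,000 bytes = 5,488,000,000,000 bits
100 Mbps = 100,000,000 bits/s
time = 5,488,000,000,000 / 100,000,000 = 54,880.000 s
54,880.000 s / 60 = 914.67 minutes

914.67 minutes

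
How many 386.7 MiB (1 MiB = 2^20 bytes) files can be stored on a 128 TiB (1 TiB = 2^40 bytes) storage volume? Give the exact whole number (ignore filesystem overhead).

Capacity: 128 TiB = 140,737,488,355,328 bytes
Per item: 386.7 MiB = 405,484,339.2 bytes
⌊140,737,488,355,328 / 405,484,339.2⌋ = 347,084

347,084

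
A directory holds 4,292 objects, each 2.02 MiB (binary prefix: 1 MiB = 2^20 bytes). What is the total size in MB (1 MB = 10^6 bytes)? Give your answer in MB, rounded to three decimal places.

9,090.986 MB

Total = 4,292 × 2.02 MiB = 8669.84 MiB
= 8669.84 × 1,048,576 bytes = 9,090,986,147.84 bytes
1 MB = 1,000,000 bytes
9,090,986,147.84 / 1,000,000 = 9,090.986 MB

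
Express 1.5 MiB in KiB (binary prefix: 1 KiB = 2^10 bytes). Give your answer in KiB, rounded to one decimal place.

1,536.0 KiB

1.5 MiB = 1.5 × 2^20 bytes = 1,572,864 bytes
1 KiB = 2^10 bytes = 1,024 bytes
1,572,864 / 1,024 = 1,536.0 KiB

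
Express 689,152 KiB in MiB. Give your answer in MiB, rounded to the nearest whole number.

689,152 KiB = 689,152 × 2^10 bytes = 705,691,648 bytes
1 MiB = 2^20 bytes = 1,048,576 bytes
705,691,648 / 1,048,576 = 673 MiB

673 MiB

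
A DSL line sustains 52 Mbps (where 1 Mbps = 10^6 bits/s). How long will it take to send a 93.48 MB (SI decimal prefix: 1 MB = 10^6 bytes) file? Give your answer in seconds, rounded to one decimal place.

93.48 MB = 93,480,000 bytes = 747,840,000 bits
52 Mbps = 52,000,000 bits/s
time = 747,840,000 / 52,000,000 = 14.4 s

14.4 seconds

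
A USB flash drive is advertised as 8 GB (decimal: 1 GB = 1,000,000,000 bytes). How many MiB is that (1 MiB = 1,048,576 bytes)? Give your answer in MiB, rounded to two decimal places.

7,629.39 MiB

8 GB × 1,000,000,000 bytes/GB = 8,000,000,000 bytes
1 MiB = 2^20 bytes = 1,048,576 bytes
8,000,000,000 / 1,048,576 = 7,629.39 MiB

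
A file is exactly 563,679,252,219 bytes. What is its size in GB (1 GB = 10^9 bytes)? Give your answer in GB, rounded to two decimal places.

563,679,252,219 bytes given.
1 GB = 1,000,000,000 bytes
563,679,252,219 / 1,000,000,000 = 563.68 GB

563.68 GB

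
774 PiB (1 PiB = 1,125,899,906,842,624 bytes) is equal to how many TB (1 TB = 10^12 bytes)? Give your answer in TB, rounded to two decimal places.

871,446.53 TB

774 PiB × 1,125,899,906,842,624 bytes/PiB = 871,446,527,896,190,976 bytes
1 TB = 1,000,000,000,000 bytes
871,446,527,896,190,976 / 1,000,000,000,000 = 871,446.53 TB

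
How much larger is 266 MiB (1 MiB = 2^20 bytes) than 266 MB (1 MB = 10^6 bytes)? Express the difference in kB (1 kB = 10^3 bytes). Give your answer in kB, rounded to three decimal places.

12,921.216 kB

266 MiB = 266 × 1,048,576 = 278,921,216 bytes
266 MB = 266 × 1,000,000 = 266,000,000 bytes
difference = 12,921,216 bytes
12,921,216 / 1,000 = 12,921.216 kB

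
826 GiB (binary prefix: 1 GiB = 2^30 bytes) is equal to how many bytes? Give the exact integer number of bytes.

886,910,746,624 bytes

826 × 1,073,741,824 = 886,910,746,624 bytes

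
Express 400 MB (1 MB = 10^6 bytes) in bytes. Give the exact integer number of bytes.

400,000,000 bytes

400 × 1,000,000 = 400,000,000 bytes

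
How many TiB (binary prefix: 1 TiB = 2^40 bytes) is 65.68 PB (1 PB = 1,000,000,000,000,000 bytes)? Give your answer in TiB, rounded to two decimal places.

65.68 PB = 65.68 × 10^15 bytes = 65,680,000,000,000,000 bytes
1 TiB = 2^40 bytes = 1,099,511,627,776 bytes
65,680,000,000,000,000 / 1,099,511,627,776 = 59,735.61 TiB

59,735.61 TiB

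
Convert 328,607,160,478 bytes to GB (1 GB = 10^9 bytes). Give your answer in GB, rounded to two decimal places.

328,607,160,478 bytes given.
1 GB = 1,000,000,000 bytes
328,607,160,478 / 1,000,000,000 = 328.61 GB

328.61 GB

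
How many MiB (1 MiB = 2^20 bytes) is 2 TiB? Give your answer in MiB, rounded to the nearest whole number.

2 TiB = 2 × 2^40 bytes = 2,199,023,255,552 bytes
1 MiB = 2^20 bytes = 1,048,576 bytes
2,199,023,255,552 / 1,048,576 = 2,097,152 MiB

2,097,152 MiB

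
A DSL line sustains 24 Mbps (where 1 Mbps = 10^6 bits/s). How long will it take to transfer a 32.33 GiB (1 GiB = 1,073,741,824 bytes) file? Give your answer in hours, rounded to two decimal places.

32.33 GiB = 34,714,073,169.92 bytes = 277,712,585,359.36 bits
24 Mbps = 24,000,000 bits/s
time = 277,712,585,359.36 / 24,000,000 = 11,571.3577 s
11,571.3577 s / 3600 = 3.21 hours

3.21 hours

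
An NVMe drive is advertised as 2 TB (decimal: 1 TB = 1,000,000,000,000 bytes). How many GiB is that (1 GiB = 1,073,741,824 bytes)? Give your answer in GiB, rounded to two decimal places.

2 TB × 1,000,000,000,000 bytes/TB = 2,000,000,000,000 bytes
1 GiB = 1,073,741,824 bytes
2,000,000,000,000 / 1,073,741,824 = 1,862.65 GiB

1,862.65 GiB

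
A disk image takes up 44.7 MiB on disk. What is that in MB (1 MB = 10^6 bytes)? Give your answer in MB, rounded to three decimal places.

44.7 MiB = 44.7 × 2^20 bytes = 46,871,347.2 bytes
1 MB = 10^6 bytes = 1,000,000 bytes
46,871,347.2 / 1,000,000 = 46.871 MB

46.871 MB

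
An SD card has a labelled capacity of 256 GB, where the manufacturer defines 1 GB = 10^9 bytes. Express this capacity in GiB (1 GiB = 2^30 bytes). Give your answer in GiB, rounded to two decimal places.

256 GB = 256 × 10^9 bytes = 256,000,000,000 bytes
1 GiB = 1,073,741,824 bytes
256,000,000,000 / 1,073,741,824 = 238.42 GiB

238.42 GiB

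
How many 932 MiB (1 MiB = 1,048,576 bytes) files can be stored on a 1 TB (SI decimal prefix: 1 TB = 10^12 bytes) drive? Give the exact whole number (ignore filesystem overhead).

1,023

Capacity: 1 TB = 1,000,000,000,000 bytes
Per item: 932 MiB = 977,272,832 bytes
⌊1,000,000,000,000 / 977,272,832⌋ = 1,023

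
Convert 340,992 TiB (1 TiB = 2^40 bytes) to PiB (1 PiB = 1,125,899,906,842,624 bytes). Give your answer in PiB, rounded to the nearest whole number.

333 PiB

340,992 TiB = 340,992 × 2^40 bytes = 374,924,668,978,593,792 bytes
1 PiB = 1,125,899,906,842,624 bytes
374,924,668,978,593,792 / 1,125,899,906,842,624 = 333 PiB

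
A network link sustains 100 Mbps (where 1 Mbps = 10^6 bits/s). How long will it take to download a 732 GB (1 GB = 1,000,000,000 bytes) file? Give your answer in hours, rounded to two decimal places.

16.27 hours

732 GB = 732,000,000,000 bytes = 5,856,000,000,000 bits
100 Mbps = 100,000,000 bits/s
time = 5,856,000,000,000 / 100,000,000 = 58,560.0000 s
58,560.0000 s / 3600 = 16.27 hours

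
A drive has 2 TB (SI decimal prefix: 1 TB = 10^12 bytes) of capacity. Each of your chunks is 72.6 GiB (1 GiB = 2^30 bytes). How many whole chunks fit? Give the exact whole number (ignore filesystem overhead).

Capacity: 2 TB = 2,000,000,000,000 bytes
Per item: 72.6 GiB = 77,953,656,422.4 bytes
⌊2,000,000,000,000 / 77,953,656,422.4⌋ = 25

25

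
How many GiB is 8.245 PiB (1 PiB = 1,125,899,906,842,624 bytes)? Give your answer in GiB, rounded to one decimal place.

8,645,509.1 GiB

8.245 PiB = 8.245 × 2^50 bytes = 9,283,044,731,917,434.88 bytes
1 GiB = 2^30 bytes = 1,073,741,824 bytes
9,283,044,731,917,434.88 / 1,073,741,824 = 8,645,509.1 GiB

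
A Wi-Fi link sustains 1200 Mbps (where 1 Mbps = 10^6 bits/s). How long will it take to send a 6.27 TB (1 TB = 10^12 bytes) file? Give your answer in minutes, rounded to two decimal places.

6.27 TB = 6,270,000,000,000 bytes = 50,160,000,000,000 bits
1200 Mbps = 1,200,000,000 bits/s
time = 50,160,000,000,000 / 1,200,000,000 = 41,800.000 s
41,800.000 s / 60 = 696.67 minutes

696.67 minutes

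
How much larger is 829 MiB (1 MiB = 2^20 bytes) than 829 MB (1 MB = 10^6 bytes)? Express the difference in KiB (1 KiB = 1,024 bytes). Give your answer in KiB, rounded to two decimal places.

829 MiB = 829 × 1,048,576 = 869,269,504 bytes
829 MB = 829 × 1,000,000 = 829,000,000 bytes
difference = 40,269,504 bytes
40,269,504 / 1,024 = 39,325.69 KiB

39,325.69 KiB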